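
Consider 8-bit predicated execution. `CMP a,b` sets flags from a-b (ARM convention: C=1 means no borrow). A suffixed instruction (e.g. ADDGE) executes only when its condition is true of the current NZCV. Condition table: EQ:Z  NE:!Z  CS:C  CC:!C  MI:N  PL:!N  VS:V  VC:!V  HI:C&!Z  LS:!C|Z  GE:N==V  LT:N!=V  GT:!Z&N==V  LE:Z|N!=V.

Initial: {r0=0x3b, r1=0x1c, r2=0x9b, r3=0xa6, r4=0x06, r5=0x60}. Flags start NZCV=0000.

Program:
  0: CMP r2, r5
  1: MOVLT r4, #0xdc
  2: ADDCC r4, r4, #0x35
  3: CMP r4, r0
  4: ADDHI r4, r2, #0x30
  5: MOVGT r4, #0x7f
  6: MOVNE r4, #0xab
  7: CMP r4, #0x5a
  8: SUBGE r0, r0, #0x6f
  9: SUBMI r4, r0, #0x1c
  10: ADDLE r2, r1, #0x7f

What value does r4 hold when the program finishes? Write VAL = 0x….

VAL = 0xab

[0] flags=0011 → (cmp)
[1] flags=0011 LT?T → r4=0xdc
[2] flags=0011 CC?F → skip
[3] flags=1010 → (cmp)
[4] flags=1010 HI?T → r4=0xcb
[5] flags=1010 GT?F → skip
[6] flags=1010 NE?T → r4=0xab
[7] flags=0011 → (cmp)
[8] flags=0011 GE?F → skip
[9] flags=0011 MI?F → skip
[10] flags=0011 LE?T → r2=0x9b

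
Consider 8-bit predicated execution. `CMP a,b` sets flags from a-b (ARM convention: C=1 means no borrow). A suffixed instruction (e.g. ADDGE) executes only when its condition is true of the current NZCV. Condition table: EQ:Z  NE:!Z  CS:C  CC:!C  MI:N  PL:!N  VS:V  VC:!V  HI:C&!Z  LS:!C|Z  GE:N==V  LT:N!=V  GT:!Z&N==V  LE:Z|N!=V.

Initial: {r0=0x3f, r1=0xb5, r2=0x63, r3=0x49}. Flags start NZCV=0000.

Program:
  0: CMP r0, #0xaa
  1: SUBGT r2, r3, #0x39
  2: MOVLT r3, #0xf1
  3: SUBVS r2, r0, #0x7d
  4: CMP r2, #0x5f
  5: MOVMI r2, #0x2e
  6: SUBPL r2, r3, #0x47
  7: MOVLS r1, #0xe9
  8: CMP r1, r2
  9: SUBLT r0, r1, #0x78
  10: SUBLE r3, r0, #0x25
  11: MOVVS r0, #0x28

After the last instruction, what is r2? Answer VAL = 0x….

0: ✓ CMP  NZCV=1001
1: ✓ SUBGT  r2←0x10
2: · MOVLT
3: ✓ SUBVS  r2←0xc2
4: ✓ CMP  NZCV=0011
5: · MOVMI
6: ✓ SUBPL  r2←0x02
7: · MOVLS
8: ✓ CMP  NZCV=1010
9: ✓ SUBLT  r0←0x3d
10: ✓ SUBLE  r3←0x18
11: · MOVVS

VAL = 0x02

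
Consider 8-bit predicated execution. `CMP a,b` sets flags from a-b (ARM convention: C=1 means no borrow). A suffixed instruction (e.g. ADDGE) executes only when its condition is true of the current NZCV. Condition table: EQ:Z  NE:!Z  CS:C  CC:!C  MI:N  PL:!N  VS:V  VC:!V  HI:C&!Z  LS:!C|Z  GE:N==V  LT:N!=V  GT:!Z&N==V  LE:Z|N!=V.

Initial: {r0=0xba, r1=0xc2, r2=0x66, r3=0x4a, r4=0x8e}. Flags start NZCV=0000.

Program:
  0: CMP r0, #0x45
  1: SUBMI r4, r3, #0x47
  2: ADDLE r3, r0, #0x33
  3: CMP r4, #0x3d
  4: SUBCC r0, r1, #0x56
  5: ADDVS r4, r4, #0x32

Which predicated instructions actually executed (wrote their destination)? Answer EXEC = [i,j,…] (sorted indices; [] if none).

[0] flags=0011 → (cmp)
[1] flags=0011 MI?F → skip
[2] flags=0011 LE?T → r3=0xed
[3] flags=0011 → (cmp)
[4] flags=0011 CC?F → skip
[5] flags=0011 VS?T → r4=0xc0

EXEC = [2,5]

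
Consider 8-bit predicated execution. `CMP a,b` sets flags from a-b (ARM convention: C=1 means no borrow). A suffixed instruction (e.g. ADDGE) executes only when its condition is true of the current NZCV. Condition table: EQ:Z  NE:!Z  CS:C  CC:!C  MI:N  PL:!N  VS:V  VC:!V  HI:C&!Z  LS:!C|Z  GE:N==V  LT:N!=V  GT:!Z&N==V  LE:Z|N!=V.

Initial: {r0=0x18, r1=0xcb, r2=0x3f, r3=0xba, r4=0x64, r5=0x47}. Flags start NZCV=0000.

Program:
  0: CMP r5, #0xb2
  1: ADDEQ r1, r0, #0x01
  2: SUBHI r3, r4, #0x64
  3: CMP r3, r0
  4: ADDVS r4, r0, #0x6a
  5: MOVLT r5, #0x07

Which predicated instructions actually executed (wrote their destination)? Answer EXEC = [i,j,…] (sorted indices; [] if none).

0: ✓ CMP  NZCV=1001
1: · ADDEQ
2: · SUBHI
3: ✓ CMP  NZCV=1010
4: · ADDVS
5: ✓ MOVLT  r5←0x07

EXEC = [5]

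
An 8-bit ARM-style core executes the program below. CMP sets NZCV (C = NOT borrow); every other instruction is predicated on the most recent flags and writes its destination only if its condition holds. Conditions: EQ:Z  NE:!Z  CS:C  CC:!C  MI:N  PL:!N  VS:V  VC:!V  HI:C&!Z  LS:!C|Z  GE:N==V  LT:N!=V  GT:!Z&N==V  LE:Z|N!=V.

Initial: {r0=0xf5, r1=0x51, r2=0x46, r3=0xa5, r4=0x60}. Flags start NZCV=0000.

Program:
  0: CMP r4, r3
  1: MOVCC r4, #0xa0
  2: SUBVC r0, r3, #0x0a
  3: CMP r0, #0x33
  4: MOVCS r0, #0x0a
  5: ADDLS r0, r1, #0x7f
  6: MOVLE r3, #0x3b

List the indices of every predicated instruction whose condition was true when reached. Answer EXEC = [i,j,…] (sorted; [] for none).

[0] flags=1001 → (cmp)
[1] flags=1001 CC?T → r4=0xa0
[2] flags=1001 VC?F → skip
[3] flags=1010 → (cmp)
[4] flags=1010 CS?T → r0=0x0a
[5] flags=1010 LS?F → skip
[6] flags=1010 LE?T → r3=0x3b

EXEC = [1,4,6]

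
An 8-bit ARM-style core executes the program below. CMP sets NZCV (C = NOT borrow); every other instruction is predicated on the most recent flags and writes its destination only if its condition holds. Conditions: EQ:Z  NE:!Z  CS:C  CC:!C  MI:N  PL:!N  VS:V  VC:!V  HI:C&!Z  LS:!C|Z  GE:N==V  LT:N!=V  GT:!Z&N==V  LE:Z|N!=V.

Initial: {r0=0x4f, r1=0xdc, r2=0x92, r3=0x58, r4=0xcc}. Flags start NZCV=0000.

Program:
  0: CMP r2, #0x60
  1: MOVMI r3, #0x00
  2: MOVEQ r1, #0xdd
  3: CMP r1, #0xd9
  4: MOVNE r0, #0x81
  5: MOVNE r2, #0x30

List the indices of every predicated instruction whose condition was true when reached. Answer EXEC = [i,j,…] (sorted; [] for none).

0: ✓ CMP  NZCV=0011
1: · MOVMI
2: · MOVEQ
3: ✓ CMP  NZCV=0010
4: ✓ MOVNE  r0←0x81
5: ✓ MOVNE  r2←0x30

EXEC = [4,5]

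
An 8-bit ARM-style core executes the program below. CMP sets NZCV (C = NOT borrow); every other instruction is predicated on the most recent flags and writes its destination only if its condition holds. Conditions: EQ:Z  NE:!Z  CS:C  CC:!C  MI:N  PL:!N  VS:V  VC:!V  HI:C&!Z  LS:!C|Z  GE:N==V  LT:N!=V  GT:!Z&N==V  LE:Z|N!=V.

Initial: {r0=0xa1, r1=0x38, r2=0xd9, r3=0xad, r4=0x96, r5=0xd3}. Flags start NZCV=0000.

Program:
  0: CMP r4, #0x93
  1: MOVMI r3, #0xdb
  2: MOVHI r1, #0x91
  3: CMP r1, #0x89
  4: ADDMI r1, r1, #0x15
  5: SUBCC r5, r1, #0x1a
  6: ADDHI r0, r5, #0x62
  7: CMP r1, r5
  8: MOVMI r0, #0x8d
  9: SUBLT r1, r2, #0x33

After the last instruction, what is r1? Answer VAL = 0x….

[0] flags=0010 → (cmp)
[1] flags=0010 MI?F → skip
[2] flags=0010 HI?T → r1=0x91
[3] flags=0010 → (cmp)
[4] flags=0010 MI?F → skip
[5] flags=0010 CC?F → skip
[6] flags=0010 HI?T → r0=0x35
[7] flags=1000 → (cmp)
[8] flags=1000 MI?T → r0=0x8d
[9] flags=1000 LT?T → r1=0xa6

VAL = 0xa6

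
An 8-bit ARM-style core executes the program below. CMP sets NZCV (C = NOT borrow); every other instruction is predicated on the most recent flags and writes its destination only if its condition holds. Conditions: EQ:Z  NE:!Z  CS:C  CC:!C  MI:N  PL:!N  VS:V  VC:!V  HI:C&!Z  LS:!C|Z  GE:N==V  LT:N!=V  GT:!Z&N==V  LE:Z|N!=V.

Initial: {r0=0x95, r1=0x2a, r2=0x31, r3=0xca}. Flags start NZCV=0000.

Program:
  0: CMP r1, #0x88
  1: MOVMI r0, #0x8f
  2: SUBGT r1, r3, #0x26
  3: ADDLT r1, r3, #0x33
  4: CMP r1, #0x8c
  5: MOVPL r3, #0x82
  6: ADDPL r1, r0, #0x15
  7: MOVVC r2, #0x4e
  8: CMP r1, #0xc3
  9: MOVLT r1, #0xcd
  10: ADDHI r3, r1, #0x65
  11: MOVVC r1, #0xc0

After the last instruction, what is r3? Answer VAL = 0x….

VAL = 0x82

[0] flags=1001 → (cmp)
[1] flags=1001 MI?T → r0=0x8f
[2] flags=1001 GT?T → r1=0xa4
[3] flags=1001 LT?F → skip
[4] flags=0010 → (cmp)
[5] flags=0010 PL?T → r3=0x82
[6] flags=0010 PL?T → r1=0xa4
[7] flags=0010 VC?T → r2=0x4e
[8] flags=1000 → (cmp)
[9] flags=1000 LT?T → r1=0xcd
[10] flags=1000 HI?F → skip
[11] flags=1000 VC?T → r1=0xc0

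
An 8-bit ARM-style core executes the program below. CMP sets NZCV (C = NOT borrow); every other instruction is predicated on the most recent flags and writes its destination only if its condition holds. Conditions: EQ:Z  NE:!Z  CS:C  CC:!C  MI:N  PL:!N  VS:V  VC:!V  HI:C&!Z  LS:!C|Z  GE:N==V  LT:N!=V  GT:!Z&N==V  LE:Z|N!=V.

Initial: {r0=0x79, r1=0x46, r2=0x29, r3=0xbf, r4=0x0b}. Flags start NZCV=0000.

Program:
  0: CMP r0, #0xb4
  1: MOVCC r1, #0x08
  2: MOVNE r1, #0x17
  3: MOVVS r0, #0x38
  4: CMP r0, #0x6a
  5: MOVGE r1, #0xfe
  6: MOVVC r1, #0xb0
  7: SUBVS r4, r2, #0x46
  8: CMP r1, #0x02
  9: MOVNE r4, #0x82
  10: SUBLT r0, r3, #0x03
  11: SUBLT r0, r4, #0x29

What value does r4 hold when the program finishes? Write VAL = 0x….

VAL = 0x82

[0] flags=1001 → (cmp)
[1] flags=1001 CC?T → r1=0x08
[2] flags=1001 NE?T → r1=0x17
[3] flags=1001 VS?T → r0=0x38
[4] flags=1000 → (cmp)
[5] flags=1000 GE?F → skip
[6] flags=1000 VC?T → r1=0xb0
[7] flags=1000 VS?F → skip
[8] flags=1010 → (cmp)
[9] flags=1010 NE?T → r4=0x82
[10] flags=1010 LT?T → r0=0xbc
[11] flags=1010 LT?T → r0=0x59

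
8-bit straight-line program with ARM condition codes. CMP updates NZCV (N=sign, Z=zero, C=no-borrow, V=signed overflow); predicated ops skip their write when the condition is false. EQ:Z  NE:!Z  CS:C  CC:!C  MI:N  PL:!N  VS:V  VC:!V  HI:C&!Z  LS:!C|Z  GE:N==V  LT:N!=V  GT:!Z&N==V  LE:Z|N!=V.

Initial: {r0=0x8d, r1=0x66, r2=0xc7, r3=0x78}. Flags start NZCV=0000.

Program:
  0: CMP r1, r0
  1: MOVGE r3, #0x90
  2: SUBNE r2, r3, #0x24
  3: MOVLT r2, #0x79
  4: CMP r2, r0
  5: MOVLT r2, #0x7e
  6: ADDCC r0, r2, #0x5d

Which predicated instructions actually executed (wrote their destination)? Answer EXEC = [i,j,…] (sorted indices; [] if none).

[0] flags=1001 → (cmp)
[1] flags=1001 GE?T → r3=0x90
[2] flags=1001 NE?T → r2=0x6c
[3] flags=1001 LT?F → skip
[4] flags=1001 → (cmp)
[5] flags=1001 LT?F → skip
[6] flags=1001 CC?T → r0=0xc9

EXEC = [1,2,6]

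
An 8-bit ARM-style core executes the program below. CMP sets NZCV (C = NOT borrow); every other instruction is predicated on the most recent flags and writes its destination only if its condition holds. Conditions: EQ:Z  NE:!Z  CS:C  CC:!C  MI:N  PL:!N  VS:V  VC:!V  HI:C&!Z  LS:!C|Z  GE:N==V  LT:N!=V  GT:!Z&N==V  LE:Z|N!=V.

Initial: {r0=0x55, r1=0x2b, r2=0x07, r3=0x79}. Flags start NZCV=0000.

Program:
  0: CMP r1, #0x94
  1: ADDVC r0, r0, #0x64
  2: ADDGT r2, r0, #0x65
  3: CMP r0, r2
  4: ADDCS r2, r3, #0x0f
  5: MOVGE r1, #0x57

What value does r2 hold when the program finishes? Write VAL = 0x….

0: ✓ CMP  NZCV=1001
1: · ADDVC
2: ✓ ADDGT  r2←0xba
3: ✓ CMP  NZCV=1001
4: · ADDCS
5: ✓ MOVGE  r1←0x57

VAL = 0xba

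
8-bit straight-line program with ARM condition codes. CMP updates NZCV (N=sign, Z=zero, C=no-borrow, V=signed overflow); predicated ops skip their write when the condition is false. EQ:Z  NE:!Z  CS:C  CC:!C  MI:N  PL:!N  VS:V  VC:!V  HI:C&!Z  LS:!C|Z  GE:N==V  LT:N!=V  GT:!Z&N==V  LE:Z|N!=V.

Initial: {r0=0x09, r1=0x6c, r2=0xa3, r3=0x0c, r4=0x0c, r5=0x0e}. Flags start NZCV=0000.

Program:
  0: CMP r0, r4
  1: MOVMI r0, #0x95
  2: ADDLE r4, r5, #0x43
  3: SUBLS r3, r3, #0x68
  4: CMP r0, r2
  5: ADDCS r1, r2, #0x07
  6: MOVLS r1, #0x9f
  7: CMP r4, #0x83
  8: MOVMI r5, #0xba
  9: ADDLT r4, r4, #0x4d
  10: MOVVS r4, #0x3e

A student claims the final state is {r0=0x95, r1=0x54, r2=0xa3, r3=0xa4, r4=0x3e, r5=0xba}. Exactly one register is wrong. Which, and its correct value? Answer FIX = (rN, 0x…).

0: ✓ CMP  NZCV=1000
1: ✓ MOVMI  r0←0x95
2: ✓ ADDLE  r4←0x51
3: ✓ SUBLS  r3←0xa4
4: ✓ CMP  NZCV=1000
5: · ADDCS
6: ✓ MOVLS  r1←0x9f
7: ✓ CMP  NZCV=1001
8: ✓ MOVMI  r5←0xba
9: · ADDLT
10: ✓ MOVVS  r4←0x3e

FIX = (r1, 0x9f)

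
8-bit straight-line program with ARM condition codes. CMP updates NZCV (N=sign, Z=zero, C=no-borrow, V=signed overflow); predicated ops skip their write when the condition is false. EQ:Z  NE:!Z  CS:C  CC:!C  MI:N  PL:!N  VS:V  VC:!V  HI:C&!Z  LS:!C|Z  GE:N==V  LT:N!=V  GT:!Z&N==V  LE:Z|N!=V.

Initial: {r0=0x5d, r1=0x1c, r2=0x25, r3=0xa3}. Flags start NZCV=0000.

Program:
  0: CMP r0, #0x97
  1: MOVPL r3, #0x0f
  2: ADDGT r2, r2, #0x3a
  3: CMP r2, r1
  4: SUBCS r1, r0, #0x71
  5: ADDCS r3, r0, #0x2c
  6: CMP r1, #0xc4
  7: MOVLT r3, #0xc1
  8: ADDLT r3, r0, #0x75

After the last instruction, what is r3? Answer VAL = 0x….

VAL = 0x89

[0] flags=1001 → (cmp)
[1] flags=1001 PL?F → skip
[2] flags=1001 GT?T → r2=0x5f
[3] flags=0010 → (cmp)
[4] flags=0010 CS?T → r1=0xec
[5] flags=0010 CS?T → r3=0x89
[6] flags=0010 → (cmp)
[7] flags=0010 LT?F → skip
[8] flags=0010 LT?F → skip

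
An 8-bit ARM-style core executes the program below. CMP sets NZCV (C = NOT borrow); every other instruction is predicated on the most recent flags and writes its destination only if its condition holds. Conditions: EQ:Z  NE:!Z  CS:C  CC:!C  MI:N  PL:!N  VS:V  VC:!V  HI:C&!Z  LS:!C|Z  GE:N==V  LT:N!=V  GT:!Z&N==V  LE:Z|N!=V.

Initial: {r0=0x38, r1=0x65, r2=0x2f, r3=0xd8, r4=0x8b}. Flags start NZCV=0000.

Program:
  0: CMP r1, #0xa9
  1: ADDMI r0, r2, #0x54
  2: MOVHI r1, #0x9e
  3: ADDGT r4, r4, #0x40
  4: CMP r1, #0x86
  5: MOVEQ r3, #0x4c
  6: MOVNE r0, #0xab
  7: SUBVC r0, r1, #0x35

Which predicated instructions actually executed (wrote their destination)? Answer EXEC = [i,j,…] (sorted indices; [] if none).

0: ✓ CMP  NZCV=1001
1: ✓ ADDMI  r0←0x83
2: · MOVHI
3: ✓ ADDGT  r4←0xcb
4: ✓ CMP  NZCV=1001
5: · MOVEQ
6: ✓ MOVNE  r0←0xab
7: · SUBVC

EXEC = [1,3,6]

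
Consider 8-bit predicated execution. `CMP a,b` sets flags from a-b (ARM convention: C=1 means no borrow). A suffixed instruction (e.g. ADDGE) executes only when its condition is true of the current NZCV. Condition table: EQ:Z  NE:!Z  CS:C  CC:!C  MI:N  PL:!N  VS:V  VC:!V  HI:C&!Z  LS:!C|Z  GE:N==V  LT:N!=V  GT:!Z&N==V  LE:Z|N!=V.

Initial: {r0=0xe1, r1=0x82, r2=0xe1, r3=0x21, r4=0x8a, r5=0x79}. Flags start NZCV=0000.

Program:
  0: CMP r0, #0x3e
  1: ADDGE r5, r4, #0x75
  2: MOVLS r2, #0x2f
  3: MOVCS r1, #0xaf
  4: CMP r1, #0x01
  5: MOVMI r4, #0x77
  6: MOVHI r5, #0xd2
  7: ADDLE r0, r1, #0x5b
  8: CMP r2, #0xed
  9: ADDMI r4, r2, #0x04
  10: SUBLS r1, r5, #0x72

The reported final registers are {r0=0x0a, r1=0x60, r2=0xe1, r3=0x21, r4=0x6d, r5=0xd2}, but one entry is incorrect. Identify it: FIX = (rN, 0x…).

FIX = (r4, 0xe5)

0: ✓ CMP  NZCV=1010
1: · ADDGE
2: · MOVLS
3: ✓ MOVCS  r1←0xaf
4: ✓ CMP  NZCV=1010
5: ✓ MOVMI  r4←0x77
6: ✓ MOVHI  r5←0xd2
7: ✓ ADDLE  r0←0x0a
8: ✓ CMP  NZCV=1000
9: ✓ ADDMI  r4←0xe5
10: ✓ SUBLS  r1←0x60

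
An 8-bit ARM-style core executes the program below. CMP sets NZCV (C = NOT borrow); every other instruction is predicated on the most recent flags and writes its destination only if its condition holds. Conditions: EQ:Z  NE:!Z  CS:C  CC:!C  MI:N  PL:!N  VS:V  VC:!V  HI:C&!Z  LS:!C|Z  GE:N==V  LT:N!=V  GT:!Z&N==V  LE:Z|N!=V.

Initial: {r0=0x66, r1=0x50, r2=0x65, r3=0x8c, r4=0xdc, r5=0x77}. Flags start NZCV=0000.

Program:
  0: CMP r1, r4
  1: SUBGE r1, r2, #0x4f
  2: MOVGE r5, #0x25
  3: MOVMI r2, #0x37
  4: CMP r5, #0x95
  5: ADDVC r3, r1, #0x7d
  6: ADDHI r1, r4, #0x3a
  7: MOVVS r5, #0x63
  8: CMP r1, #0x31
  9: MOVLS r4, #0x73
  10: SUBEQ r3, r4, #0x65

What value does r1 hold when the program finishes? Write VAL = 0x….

VAL = 0x16

[0] flags=0000 → (cmp)
[1] flags=0000 GE?T → r1=0x16
[2] flags=0000 GE?T → r5=0x25
[3] flags=0000 MI?F → skip
[4] flags=1001 → (cmp)
[5] flags=1001 VC?F → skip
[6] flags=1001 HI?F → skip
[7] flags=1001 VS?T → r5=0x63
[8] flags=1000 → (cmp)
[9] flags=1000 LS?T → r4=0x73
[10] flags=1000 EQ?F → skip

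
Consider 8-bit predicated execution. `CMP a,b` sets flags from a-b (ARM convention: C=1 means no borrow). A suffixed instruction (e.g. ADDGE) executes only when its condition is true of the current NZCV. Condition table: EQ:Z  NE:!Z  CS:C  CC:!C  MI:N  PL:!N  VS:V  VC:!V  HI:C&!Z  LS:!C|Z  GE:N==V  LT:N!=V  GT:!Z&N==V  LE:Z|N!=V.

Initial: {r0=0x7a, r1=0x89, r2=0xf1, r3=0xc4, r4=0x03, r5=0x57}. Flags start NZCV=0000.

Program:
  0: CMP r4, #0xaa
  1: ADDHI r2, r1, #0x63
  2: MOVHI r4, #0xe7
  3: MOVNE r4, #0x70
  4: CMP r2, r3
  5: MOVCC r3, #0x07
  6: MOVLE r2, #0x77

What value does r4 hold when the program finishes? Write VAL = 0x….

VAL = 0x70

[0] flags=0000 → (cmp)
[1] flags=0000 HI?F → skip
[2] flags=0000 HI?F → skip
[3] flags=0000 NE?T → r4=0x70
[4] flags=0010 → (cmp)
[5] flags=0010 CC?F → skip
[6] flags=0010 LE?F → skip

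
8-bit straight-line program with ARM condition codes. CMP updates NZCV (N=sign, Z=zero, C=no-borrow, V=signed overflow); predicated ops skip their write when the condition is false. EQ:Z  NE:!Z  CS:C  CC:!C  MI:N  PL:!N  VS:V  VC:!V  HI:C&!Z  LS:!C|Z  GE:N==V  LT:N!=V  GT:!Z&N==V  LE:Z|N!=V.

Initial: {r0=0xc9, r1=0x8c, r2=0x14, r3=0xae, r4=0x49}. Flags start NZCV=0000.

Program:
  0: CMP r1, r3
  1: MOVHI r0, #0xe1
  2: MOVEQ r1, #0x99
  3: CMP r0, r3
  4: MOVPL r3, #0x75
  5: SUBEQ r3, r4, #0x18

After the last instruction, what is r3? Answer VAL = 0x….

VAL = 0x75

[0] flags=1000 → (cmp)
[1] flags=1000 HI?F → skip
[2] flags=1000 EQ?F → skip
[3] flags=0010 → (cmp)
[4] flags=0010 PL?T → r3=0x75
[5] flags=0010 EQ?F → skip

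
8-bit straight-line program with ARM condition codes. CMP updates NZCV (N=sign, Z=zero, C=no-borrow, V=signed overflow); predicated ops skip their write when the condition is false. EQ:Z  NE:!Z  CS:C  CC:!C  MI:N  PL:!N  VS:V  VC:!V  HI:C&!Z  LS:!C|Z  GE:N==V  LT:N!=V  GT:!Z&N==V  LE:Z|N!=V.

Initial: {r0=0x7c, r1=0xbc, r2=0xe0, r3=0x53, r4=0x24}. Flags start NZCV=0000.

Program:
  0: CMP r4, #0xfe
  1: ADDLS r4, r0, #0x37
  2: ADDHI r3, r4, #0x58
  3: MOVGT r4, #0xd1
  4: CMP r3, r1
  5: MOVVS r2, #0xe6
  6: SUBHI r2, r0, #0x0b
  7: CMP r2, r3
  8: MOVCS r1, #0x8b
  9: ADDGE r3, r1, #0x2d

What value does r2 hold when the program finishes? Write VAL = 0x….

[0] flags=0000 → (cmp)
[1] flags=0000 LS?T → r4=0xb3
[2] flags=0000 HI?F → skip
[3] flags=0000 GT?T → r4=0xd1
[4] flags=1001 → (cmp)
[5] flags=1001 VS?T → r2=0xe6
[6] flags=1001 HI?F → skip
[7] flags=1010 → (cmp)
[8] flags=1010 CS?T → r1=0x8b
[9] flags=1010 GE?F → skip

VAL = 0xe6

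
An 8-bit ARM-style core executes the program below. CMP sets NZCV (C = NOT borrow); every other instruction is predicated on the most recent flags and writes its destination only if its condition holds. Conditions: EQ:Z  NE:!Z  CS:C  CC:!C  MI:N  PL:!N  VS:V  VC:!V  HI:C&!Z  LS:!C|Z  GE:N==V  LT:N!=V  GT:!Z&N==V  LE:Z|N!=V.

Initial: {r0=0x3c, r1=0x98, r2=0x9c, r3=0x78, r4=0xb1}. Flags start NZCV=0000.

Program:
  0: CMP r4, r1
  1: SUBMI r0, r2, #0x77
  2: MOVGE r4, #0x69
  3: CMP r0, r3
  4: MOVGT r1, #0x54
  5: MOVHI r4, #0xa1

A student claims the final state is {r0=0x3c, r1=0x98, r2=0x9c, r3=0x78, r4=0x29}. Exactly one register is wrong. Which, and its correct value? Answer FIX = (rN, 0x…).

[0] flags=0010 → (cmp)
[1] flags=0010 MI?F → skip
[2] flags=0010 GE?T → r4=0x69
[3] flags=1000 → (cmp)
[4] flags=1000 GT?F → skip
[5] flags=1000 HI?F → skip

FIX = (r4, 0x69)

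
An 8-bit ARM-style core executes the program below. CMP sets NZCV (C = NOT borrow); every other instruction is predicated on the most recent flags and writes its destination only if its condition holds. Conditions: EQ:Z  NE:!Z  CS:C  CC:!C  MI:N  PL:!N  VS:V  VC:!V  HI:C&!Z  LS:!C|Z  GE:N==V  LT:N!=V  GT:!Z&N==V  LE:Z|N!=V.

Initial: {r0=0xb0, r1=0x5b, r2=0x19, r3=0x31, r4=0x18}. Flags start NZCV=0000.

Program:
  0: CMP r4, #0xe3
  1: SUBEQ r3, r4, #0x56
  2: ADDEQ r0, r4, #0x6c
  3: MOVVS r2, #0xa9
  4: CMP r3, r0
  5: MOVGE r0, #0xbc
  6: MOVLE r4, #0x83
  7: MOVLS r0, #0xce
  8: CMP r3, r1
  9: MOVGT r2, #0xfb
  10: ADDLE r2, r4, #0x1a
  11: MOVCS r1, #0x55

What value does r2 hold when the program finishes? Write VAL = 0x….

[0] flags=0000 → (cmp)
[1] flags=0000 EQ?F → skip
[2] flags=0000 EQ?F → skip
[3] flags=0000 VS?F → skip
[4] flags=1001 → (cmp)
[5] flags=1001 GE?T → r0=0xbc
[6] flags=1001 LE?F → skip
[7] flags=1001 LS?T → r0=0xce
[8] flags=1000 → (cmp)
[9] flags=1000 GT?F → skip
[10] flags=1000 LE?T → r2=0x32
[11] flags=1000 CS?F → skip

VAL = 0x32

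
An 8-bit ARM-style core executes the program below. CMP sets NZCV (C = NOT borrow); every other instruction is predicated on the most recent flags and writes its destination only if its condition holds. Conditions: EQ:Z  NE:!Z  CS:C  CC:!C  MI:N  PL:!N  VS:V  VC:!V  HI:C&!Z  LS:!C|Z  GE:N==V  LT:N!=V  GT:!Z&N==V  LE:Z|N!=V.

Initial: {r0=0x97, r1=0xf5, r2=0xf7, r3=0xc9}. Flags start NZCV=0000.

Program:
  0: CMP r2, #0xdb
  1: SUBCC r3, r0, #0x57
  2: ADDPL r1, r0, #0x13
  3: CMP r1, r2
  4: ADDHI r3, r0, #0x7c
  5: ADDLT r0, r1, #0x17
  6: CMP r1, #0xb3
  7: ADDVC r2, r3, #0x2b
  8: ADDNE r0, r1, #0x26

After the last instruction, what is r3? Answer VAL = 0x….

[0] flags=0010 → (cmp)
[1] flags=0010 CC?F → skip
[2] flags=0010 PL?T → r1=0xaa
[3] flags=1000 → (cmp)
[4] flags=1000 HI?F → skip
[5] flags=1000 LT?T → r0=0xc1
[6] flags=1000 → (cmp)
[7] flags=1000 VC?T → r2=0xf4
[8] flags=1000 NE?T → r0=0xd0

VAL = 0xc9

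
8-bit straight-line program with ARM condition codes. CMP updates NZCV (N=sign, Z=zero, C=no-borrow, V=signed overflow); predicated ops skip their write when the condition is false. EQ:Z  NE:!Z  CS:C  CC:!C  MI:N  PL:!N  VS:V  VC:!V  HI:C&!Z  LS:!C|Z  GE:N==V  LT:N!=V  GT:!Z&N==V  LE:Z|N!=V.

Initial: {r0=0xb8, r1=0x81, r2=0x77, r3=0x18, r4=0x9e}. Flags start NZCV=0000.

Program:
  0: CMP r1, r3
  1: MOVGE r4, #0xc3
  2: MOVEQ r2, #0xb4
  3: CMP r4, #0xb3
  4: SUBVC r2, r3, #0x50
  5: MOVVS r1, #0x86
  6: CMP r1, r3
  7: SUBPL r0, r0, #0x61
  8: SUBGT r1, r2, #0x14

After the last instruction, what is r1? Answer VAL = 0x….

VAL = 0x81

[0] flags=0011 → (cmp)
[1] flags=0011 GE?F → skip
[2] flags=0011 EQ?F → skip
[3] flags=1000 → (cmp)
[4] flags=1000 VC?T → r2=0xc8
[5] flags=1000 VS?F → skip
[6] flags=0011 → (cmp)
[7] flags=0011 PL?T → r0=0x57
[8] flags=0011 GT?F → skip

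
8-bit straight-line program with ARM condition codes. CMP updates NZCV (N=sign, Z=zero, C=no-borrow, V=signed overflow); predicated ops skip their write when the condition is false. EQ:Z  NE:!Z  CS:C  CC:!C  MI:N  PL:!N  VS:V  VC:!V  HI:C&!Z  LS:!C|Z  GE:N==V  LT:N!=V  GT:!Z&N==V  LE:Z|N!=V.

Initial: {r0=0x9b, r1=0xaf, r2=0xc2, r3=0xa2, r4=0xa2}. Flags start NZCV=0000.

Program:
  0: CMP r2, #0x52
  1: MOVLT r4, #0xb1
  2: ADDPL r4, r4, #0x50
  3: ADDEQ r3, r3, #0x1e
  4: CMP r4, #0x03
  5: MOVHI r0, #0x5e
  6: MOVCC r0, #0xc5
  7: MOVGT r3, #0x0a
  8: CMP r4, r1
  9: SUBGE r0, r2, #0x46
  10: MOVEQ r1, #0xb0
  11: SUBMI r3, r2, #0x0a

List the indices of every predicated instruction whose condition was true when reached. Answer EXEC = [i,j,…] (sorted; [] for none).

EXEC = [1,2,6,9]

0: ✓ CMP  NZCV=0011
1: ✓ MOVLT  r4←0xb1
2: ✓ ADDPL  r4←0x01
3: · ADDEQ
4: ✓ CMP  NZCV=1000
5: · MOVHI
6: ✓ MOVCC  r0←0xc5
7: · MOVGT
8: ✓ CMP  NZCV=0000
9: ✓ SUBGE  r0←0x7c
10: · MOVEQ
11: · SUBMI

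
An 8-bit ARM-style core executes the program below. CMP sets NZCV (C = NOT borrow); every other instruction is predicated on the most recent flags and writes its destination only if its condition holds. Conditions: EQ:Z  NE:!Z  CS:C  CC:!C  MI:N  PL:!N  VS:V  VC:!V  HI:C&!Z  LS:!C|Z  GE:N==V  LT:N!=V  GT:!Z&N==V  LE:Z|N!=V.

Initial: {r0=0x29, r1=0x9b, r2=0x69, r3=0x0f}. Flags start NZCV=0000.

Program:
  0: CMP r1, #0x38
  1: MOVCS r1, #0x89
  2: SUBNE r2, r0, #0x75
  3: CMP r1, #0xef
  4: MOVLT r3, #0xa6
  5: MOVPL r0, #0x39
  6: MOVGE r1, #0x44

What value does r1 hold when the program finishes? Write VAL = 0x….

0: ✓ CMP  NZCV=0011
1: ✓ MOVCS  r1←0x89
2: ✓ SUBNE  r2←0xb4
3: ✓ CMP  NZCV=1000
4: ✓ MOVLT  r3←0xa6
5: · MOVPL
6: · MOVGE

VAL = 0x89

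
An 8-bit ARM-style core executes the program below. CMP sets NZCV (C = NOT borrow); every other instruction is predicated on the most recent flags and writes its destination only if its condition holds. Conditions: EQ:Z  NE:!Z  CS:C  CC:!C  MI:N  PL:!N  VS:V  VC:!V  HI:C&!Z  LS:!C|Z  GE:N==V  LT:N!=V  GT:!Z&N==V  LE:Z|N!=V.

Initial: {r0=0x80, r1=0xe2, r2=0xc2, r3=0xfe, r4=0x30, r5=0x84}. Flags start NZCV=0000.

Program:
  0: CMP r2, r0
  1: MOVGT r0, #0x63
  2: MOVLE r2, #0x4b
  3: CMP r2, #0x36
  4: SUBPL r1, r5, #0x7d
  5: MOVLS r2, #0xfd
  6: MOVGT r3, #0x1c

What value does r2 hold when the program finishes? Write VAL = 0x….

VAL = 0xc2

0: ✓ CMP  NZCV=0010
1: ✓ MOVGT  r0←0x63
2: · MOVLE
3: ✓ CMP  NZCV=1010
4: · SUBPL
5: · MOVLS
6: · MOVGT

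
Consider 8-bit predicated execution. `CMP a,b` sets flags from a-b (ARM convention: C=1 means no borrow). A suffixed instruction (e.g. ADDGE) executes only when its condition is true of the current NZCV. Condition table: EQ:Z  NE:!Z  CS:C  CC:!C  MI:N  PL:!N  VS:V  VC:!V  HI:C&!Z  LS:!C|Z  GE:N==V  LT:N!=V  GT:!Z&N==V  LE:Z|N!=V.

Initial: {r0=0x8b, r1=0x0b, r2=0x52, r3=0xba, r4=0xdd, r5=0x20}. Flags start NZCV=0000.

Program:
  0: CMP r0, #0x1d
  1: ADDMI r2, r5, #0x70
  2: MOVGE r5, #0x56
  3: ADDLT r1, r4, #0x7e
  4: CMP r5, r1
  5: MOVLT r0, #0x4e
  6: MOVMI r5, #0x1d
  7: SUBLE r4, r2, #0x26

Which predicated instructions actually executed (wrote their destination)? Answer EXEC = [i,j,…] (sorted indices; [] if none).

[0] flags=0011 → (cmp)
[1] flags=0011 MI?F → skip
[2] flags=0011 GE?F → skip
[3] flags=0011 LT?T → r1=0x5b
[4] flags=1000 → (cmp)
[5] flags=1000 LT?T → r0=0x4e
[6] flags=1000 MI?T → r5=0x1d
[7] flags=1000 LE?T → r4=0x2c

EXEC = [3,5,6,7]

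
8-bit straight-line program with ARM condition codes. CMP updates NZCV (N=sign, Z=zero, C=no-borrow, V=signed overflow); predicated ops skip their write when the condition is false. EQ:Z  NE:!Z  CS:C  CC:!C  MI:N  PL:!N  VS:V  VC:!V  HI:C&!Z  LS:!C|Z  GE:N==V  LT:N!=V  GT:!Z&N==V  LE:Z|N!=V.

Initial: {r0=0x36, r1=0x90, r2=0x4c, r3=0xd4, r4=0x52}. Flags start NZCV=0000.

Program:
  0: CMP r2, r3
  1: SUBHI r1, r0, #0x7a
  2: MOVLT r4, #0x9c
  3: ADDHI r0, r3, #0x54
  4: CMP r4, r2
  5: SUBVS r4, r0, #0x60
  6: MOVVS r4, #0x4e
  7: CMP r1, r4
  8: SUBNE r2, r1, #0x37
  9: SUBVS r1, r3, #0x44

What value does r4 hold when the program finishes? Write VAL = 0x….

VAL = 0x52

[0] flags=0000 → (cmp)
[1] flags=0000 HI?F → skip
[2] flags=0000 LT?F → skip
[3] flags=0000 HI?F → skip
[4] flags=0010 → (cmp)
[5] flags=0010 VS?F → skip
[6] flags=0010 VS?F → skip
[7] flags=0011 → (cmp)
[8] flags=0011 NE?T → r2=0x59
[9] flags=0011 VS?T → r1=0x90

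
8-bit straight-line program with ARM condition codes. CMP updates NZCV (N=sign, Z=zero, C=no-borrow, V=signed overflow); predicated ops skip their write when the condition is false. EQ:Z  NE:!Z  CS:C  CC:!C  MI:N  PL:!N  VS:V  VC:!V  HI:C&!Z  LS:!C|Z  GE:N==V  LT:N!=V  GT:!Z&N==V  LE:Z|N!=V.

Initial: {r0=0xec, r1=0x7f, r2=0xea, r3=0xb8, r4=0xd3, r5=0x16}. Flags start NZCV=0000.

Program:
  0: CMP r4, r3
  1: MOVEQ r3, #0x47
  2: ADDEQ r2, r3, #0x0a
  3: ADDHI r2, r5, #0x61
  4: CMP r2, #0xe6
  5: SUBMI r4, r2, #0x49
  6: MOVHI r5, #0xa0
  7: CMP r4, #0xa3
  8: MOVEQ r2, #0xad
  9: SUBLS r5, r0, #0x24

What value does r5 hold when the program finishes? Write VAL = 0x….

[0] flags=0010 → (cmp)
[1] flags=0010 EQ?F → skip
[2] flags=0010 EQ?F → skip
[3] flags=0010 HI?T → r2=0x77
[4] flags=1001 → (cmp)
[5] flags=1001 MI?T → r4=0x2e
[6] flags=1001 HI?F → skip
[7] flags=1001 → (cmp)
[8] flags=1001 EQ?F → skip
[9] flags=1001 LS?T → r5=0xc8

VAL = 0xc8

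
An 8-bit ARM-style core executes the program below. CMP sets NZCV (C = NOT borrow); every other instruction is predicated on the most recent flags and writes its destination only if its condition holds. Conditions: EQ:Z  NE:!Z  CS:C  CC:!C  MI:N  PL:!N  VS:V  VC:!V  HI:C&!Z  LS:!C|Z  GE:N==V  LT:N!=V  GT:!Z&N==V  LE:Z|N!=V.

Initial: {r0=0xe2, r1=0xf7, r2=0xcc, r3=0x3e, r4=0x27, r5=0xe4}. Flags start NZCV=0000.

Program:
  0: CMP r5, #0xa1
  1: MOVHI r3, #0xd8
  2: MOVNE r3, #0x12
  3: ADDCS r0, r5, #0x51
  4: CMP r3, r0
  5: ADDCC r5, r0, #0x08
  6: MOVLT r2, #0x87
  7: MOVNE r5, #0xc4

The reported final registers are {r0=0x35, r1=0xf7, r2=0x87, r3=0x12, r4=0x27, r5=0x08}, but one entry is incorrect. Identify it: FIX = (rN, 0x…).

[0] flags=0010 → (cmp)
[1] flags=0010 HI?T → r3=0xd8
[2] flags=0010 NE?T → r3=0x12
[3] flags=0010 CS?T → r0=0x35
[4] flags=1000 → (cmp)
[5] flags=1000 CC?T → r5=0x3d
[6] flags=1000 LT?T → r2=0x87
[7] flags=1000 NE?T → r5=0xc4

FIX = (r5, 0xc4)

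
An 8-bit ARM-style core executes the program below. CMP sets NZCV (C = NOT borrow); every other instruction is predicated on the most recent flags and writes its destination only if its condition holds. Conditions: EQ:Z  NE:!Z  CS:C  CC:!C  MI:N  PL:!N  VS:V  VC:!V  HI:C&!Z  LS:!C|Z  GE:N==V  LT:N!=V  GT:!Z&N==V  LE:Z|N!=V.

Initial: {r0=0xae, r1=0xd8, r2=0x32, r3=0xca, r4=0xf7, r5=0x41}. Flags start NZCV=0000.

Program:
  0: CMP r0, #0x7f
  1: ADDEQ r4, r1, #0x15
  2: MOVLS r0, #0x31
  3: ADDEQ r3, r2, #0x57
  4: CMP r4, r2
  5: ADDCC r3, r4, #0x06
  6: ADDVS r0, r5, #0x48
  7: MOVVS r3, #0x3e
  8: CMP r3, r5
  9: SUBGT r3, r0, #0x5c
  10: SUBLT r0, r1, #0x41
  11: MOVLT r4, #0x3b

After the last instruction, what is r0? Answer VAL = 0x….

VAL = 0x97

[0] flags=0011 → (cmp)
[1] flags=0011 EQ?F → skip
[2] flags=0011 LS?F → skip
[3] flags=0011 EQ?F → skip
[4] flags=1010 → (cmp)
[5] flags=1010 CC?F → skip
[6] flags=1010 VS?F → skip
[7] flags=1010 VS?F → skip
[8] flags=1010 → (cmp)
[9] flags=1010 GT?F → skip
[10] flags=1010 LT?T → r0=0x97
[11] flags=1010 LT?T → r4=0x3b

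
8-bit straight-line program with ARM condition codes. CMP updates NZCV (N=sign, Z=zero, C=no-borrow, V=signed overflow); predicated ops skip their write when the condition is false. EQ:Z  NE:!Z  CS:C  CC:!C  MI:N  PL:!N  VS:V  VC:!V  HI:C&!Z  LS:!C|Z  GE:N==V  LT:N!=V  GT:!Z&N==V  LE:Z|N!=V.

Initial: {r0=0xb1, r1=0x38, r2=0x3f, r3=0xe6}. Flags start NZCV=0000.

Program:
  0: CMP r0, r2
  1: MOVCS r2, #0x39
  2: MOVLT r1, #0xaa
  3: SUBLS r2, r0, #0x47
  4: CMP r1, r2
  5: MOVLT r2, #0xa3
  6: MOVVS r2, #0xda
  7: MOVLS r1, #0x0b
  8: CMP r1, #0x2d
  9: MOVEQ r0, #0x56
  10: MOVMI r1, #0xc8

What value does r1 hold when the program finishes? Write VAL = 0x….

VAL = 0xaa

[0] flags=0011 → (cmp)
[1] flags=0011 CS?T → r2=0x39
[2] flags=0011 LT?T → r1=0xaa
[3] flags=0011 LS?F → skip
[4] flags=0011 → (cmp)
[5] flags=0011 LT?T → r2=0xa3
[6] flags=0011 VS?T → r2=0xda
[7] flags=0011 LS?F → skip
[8] flags=0011 → (cmp)
[9] flags=0011 EQ?F → skip
[10] flags=0011 MI?F → skip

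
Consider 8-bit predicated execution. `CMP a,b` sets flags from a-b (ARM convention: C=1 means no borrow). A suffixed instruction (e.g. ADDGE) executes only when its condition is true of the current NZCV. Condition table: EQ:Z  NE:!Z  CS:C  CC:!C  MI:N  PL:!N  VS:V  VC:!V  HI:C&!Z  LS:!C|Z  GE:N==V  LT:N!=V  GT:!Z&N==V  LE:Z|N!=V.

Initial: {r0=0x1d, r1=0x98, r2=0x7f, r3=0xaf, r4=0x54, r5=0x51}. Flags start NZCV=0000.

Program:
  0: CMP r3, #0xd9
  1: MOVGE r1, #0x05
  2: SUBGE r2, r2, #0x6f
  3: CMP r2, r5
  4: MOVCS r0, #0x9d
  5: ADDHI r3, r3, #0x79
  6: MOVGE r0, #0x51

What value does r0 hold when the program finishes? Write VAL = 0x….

0: ✓ CMP  NZCV=1000
1: · MOVGE
2: · SUBGE
3: ✓ CMP  NZCV=0010
4: ✓ MOVCS  r0←0x9d
5: ✓ ADDHI  r3←0x28
6: ✓ MOVGE  r0←0x51

VAL = 0x51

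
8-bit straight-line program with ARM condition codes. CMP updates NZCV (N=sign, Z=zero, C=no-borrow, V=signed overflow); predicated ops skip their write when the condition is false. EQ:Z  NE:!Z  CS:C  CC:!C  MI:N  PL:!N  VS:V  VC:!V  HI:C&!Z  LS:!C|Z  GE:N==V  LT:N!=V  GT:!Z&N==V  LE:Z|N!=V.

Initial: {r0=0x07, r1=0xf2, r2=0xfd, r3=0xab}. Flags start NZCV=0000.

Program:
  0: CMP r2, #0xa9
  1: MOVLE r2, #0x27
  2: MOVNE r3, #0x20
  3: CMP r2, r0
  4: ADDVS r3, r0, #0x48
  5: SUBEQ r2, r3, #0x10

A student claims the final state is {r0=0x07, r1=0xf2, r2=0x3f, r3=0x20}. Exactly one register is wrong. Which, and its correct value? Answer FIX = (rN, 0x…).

FIX = (r2, 0xfd)

[0] flags=0010 → (cmp)
[1] flags=0010 LE?F → skip
[2] flags=0010 NE?T → r3=0x20
[3] flags=1010 → (cmp)
[4] flags=1010 VS?F → skip
[5] flags=1010 EQ?F → skip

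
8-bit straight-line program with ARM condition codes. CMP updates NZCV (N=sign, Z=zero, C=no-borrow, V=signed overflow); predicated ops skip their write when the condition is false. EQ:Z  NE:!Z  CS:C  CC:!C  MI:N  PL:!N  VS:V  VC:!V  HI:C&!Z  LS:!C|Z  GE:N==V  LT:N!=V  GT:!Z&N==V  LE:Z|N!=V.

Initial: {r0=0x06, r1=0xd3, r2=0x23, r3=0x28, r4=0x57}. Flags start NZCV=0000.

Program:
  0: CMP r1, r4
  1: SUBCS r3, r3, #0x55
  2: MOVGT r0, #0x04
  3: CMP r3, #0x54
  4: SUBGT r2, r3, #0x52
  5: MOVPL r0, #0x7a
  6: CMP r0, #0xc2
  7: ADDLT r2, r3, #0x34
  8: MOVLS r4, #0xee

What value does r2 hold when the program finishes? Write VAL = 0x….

[0] flags=0011 → (cmp)
[1] flags=0011 CS?T → r3=0xd3
[2] flags=0011 GT?F → skip
[3] flags=0011 → (cmp)
[4] flags=0011 GT?F → skip
[5] flags=0011 PL?T → r0=0x7a
[6] flags=1001 → (cmp)
[7] flags=1001 LT?F → skip
[8] flags=1001 LS?T → r4=0xee

VAL = 0x23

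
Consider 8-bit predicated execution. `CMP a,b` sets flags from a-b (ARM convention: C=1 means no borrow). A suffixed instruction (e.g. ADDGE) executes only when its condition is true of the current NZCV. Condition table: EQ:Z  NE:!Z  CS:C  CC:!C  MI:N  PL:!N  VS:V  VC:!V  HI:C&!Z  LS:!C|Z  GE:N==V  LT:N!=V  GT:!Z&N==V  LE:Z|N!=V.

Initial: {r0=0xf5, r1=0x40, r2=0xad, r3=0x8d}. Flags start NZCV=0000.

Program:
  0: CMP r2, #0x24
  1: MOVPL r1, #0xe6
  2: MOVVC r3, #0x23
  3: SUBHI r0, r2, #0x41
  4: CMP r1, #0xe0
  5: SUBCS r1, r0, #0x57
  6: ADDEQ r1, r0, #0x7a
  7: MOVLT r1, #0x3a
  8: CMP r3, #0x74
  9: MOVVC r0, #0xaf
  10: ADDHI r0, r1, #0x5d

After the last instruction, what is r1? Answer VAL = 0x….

0: ✓ CMP  NZCV=1010
1: · MOVPL
2: ✓ MOVVC  r3←0x23
3: ✓ SUBHI  r0←0x6c
4: ✓ CMP  NZCV=0000
5: · SUBCS
6: · ADDEQ
7: · MOVLT
8: ✓ CMP  NZCV=1000
9: ✓ MOVVC  r0←0xaf
10: · ADDHI

VAL = 0x40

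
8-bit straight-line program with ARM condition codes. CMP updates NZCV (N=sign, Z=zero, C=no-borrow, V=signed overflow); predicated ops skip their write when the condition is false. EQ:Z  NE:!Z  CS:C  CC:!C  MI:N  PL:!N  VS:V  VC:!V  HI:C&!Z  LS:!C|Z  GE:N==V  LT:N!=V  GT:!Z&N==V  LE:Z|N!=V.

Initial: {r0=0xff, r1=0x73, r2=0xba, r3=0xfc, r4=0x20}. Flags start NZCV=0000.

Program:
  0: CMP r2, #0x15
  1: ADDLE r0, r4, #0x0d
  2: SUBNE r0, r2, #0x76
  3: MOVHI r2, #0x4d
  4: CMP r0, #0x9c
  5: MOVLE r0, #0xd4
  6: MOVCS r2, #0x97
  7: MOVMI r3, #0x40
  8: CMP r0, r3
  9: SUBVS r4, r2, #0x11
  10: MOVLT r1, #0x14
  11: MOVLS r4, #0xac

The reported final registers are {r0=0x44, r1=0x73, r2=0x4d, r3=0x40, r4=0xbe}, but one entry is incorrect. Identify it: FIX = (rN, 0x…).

FIX = (r4, 0x20)

[0] flags=1010 → (cmp)
[1] flags=1010 LE?T → r0=0x2d
[2] flags=1010 NE?T → r0=0x44
[3] flags=1010 HI?T → r2=0x4d
[4] flags=1001 → (cmp)
[5] flags=1001 LE?F → skip
[6] flags=1001 CS?F → skip
[7] flags=1001 MI?T → r3=0x40
[8] flags=0010 → (cmp)
[9] flags=0010 VS?F → skip
[10] flags=0010 LT?F → skip
[11] flags=0010 LS?F → skip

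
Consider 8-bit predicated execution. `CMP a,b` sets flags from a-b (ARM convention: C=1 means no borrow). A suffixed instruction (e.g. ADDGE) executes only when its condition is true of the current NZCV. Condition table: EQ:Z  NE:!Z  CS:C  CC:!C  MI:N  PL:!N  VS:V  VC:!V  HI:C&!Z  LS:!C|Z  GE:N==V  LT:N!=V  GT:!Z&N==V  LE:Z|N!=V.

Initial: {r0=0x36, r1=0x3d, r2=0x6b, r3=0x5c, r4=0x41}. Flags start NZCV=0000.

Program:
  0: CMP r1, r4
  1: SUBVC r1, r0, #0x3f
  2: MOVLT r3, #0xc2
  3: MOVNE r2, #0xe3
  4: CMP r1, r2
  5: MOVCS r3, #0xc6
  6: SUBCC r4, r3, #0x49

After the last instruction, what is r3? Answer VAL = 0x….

VAL = 0xc6

0: ✓ CMP  NZCV=1000
1: ✓ SUBVC  r1←0xf7
2: ✓ MOVLT  r3←0xc2
3: ✓ MOVNE  r2←0xe3
4: ✓ CMP  NZCV=0010
5: ✓ MOVCS  r3←0xc6
6: · SUBCC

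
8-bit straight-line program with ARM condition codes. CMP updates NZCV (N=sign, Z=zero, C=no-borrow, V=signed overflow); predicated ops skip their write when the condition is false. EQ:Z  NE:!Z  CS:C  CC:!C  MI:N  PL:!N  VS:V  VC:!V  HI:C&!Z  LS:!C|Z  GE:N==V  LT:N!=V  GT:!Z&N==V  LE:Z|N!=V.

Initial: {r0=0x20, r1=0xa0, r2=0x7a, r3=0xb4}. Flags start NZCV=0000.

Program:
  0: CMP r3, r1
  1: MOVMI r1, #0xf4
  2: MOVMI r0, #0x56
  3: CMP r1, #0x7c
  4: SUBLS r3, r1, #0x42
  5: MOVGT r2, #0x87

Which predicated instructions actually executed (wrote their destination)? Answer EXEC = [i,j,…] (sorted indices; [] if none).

EXEC = []

0: ✓ CMP  NZCV=0010
1: · MOVMI
2: · MOVMI
3: ✓ CMP  NZCV=0011
4: · SUBLS
5: · MOVGT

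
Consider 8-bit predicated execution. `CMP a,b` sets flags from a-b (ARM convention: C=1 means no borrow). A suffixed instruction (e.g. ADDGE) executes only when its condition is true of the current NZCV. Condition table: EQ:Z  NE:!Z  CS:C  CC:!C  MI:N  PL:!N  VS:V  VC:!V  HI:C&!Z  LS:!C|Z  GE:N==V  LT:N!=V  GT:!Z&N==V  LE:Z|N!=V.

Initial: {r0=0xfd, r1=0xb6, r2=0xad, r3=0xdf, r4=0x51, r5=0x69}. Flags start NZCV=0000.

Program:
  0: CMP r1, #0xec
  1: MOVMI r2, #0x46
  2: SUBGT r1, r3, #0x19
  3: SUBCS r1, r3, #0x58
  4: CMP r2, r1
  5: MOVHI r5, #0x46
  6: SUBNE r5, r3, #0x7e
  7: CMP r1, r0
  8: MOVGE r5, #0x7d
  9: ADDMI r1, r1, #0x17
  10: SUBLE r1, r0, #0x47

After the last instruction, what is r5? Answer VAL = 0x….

[0] flags=1000 → (cmp)
[1] flags=1000 MI?T → r2=0x46
[2] flags=1000 GT?F → skip
[3] flags=1000 CS?F → skip
[4] flags=1001 → (cmp)
[5] flags=1001 HI?F → skip
[6] flags=1001 NE?T → r5=0x61
[7] flags=1000 → (cmp)
[8] flags=1000 GE?F → skip
[9] flags=1000 MI?T → r1=0xcd
[10] flags=1000 LE?T → r1=0xb6

VAL = 0x61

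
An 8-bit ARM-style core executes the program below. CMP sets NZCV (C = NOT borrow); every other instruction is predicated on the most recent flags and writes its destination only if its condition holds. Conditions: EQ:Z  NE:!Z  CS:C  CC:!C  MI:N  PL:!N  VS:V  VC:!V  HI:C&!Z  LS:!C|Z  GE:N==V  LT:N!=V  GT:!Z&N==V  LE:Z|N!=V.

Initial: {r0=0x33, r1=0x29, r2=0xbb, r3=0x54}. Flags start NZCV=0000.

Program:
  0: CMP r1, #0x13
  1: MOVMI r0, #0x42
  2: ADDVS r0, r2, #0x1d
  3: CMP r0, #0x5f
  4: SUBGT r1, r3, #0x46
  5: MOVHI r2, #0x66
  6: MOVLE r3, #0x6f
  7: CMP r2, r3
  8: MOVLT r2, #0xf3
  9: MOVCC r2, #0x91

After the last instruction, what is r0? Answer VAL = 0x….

VAL = 0x33

0: ✓ CMP  NZCV=0010
1: · MOVMI
2: · ADDVS
3: ✓ CMP  NZCV=1000
4: · SUBGT
5: · MOVHI
6: ✓ MOVLE  r3←0x6f
7: ✓ CMP  NZCV=0011
8: ✓ MOVLT  r2←0xf3
9: · MOVCC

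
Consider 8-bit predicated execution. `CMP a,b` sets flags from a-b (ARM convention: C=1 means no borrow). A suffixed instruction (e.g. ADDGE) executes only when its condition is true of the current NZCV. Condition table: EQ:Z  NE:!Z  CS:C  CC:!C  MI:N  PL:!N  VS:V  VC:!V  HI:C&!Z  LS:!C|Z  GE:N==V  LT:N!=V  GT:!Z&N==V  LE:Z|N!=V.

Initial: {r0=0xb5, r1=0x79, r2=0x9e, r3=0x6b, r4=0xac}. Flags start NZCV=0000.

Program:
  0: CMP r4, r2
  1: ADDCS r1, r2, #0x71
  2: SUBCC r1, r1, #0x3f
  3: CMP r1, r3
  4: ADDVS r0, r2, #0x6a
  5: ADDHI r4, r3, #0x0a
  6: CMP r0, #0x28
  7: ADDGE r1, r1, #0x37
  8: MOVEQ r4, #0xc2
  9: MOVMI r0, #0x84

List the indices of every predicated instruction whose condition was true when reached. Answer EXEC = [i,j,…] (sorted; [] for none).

EXEC = [1,9]

0: ✓ CMP  NZCV=0010
1: ✓ ADDCS  r1←0x0f
2: · SUBCC
3: ✓ CMP  NZCV=1000
4: · ADDVS
5: · ADDHI
6: ✓ CMP  NZCV=1010
7: · ADDGE
8: · MOVEQ
9: ✓ MOVMI  r0←0x84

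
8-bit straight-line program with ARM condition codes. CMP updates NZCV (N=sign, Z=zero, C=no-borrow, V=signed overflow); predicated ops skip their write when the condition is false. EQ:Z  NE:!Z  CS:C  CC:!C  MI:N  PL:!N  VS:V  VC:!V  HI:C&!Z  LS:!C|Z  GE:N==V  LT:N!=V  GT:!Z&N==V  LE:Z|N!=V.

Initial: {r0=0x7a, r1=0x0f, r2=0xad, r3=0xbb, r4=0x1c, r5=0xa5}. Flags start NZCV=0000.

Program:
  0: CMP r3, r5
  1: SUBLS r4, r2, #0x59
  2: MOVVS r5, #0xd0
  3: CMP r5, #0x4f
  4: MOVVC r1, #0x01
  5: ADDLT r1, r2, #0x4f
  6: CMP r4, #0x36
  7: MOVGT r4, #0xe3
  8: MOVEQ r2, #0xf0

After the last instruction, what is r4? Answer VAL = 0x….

0: ✓ CMP  NZCV=0010
1: · SUBLS
2: · MOVVS
3: ✓ CMP  NZCV=0011
4: · MOVVC
5: ✓ ADDLT  r1←0xfc
6: ✓ CMP  NZCV=1000
7: · MOVGT
8: · MOVEQ

VAL = 0x1c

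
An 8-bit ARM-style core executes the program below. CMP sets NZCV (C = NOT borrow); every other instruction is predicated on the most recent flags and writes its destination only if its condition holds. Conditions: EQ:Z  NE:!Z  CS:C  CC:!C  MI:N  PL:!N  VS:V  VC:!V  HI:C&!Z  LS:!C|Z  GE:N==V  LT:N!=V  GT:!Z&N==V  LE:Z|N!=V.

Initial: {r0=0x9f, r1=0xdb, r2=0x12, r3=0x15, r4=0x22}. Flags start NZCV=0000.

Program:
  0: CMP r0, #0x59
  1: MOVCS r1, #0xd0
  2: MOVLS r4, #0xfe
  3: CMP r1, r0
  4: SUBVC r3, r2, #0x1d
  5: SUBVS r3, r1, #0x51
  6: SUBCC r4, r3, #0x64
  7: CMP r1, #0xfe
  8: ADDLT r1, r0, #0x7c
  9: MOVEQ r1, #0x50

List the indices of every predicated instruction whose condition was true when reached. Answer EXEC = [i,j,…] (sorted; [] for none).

[0] flags=0011 → (cmp)
[1] flags=0011 CS?T → r1=0xd0
[2] flags=0011 LS?F → skip
[3] flags=0010 → (cmp)
[4] flags=0010 VC?T → r3=0xf5
[5] flags=0010 VS?F → skip
[6] flags=0010 CC?F → skip
[7] flags=1000 → (cmp)
[8] flags=1000 LT?T → r1=0x1b
[9] flags=1000 EQ?F → skip

EXEC = [1,4,8]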